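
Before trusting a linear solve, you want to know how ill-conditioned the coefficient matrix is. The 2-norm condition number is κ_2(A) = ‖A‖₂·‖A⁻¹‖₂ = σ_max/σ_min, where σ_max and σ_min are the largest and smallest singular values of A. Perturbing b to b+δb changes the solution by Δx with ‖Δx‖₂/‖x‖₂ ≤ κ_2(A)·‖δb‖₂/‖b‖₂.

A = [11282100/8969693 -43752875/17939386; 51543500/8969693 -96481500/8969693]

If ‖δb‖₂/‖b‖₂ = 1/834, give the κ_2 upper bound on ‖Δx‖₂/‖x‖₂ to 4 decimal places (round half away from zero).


M = AᵀA = [1656167860000/47861625529 -3105179268750/47861625529; -3105179268750/47861625529 23289133515625/191446502116]. tr(M)=103507975625/662444644, det(M)=39062500/165611161
eigenvalues of AᵀA: λ = (tr ± √(tr²−4·det))/2 = 625/4, 250000/165611161
σ_max=√(625/4)=(25/2), σ_min=√(250000/165611161)=(500/12869) → κ = 321.7250
κ_2(A)·‖δb‖/‖b‖ = 0.3858

0.3858


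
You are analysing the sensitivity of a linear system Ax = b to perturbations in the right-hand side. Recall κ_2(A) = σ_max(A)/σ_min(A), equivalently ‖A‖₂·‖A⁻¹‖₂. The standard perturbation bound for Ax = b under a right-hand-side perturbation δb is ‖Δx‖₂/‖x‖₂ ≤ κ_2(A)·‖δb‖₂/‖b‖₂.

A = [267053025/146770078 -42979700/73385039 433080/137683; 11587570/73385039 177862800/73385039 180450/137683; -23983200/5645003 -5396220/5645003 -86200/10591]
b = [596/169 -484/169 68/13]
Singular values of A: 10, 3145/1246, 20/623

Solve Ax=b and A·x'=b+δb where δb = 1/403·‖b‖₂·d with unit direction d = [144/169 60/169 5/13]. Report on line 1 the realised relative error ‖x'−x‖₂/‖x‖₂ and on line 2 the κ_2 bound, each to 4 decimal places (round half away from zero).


from the listed singular values, σ₁ = 10, σ_n = 20/623
condition number: 10 ÷ (20/623) = 311.5000
bound on ‖Δx‖/‖x‖: κ·ε = 311.5000·1/403 = 0.7730
solve Ax = b  →  x = [-107.0955 -25.7208 58.2824]
‖b‖ = 6.9282, ‖x‖ = 124.6107
Δx = A⁻¹·δb where δb = 1/403·6.9282·d; ‖Δx‖ = 0.5355
dividing the unrounded norms, ‖Δx‖/‖x‖ = 0.0043
realised/bound (from unrounded values) ≈ 0.0056

0.0043
0.7730


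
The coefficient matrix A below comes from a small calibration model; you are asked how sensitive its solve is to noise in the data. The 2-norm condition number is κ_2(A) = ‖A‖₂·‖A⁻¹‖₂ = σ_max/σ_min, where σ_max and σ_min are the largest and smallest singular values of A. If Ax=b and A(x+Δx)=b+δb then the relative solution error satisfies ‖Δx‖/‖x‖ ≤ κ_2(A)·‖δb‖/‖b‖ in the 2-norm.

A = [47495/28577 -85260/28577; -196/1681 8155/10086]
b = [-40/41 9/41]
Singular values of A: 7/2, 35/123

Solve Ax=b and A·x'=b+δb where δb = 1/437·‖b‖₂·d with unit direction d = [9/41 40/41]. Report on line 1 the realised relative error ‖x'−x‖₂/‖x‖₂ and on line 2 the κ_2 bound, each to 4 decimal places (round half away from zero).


0.0281
0.0281

σ_max = 7/2, σ_min = 35/123
condition number: (7/2) ÷ (35/123) = 12.3000
perturbation bound = 12.3000·1/437 = 0.0281
solve Ax = b  →  x = [-0.1345 0.2521]
‖b‖ = 1.0000, ‖x‖ = 0.2857
Δx = A⁻¹·δb where δb = 1/437·1.0000·d; ‖Δx‖ = 0.0080
relative error = 0.0281
tightness: 0.0281 against a bound of 0.0281; the bound is attained (ratio 1)


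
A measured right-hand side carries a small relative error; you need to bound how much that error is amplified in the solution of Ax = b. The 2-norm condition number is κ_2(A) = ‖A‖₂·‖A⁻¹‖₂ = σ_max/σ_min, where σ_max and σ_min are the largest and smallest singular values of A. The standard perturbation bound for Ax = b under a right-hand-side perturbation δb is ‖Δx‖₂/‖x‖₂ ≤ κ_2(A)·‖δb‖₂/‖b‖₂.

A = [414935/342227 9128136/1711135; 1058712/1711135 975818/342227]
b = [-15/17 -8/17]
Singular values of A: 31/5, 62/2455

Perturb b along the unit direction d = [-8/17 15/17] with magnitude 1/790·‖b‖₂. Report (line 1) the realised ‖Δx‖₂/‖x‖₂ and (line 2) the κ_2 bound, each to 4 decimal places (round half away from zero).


σ_max = 31/5, σ_min = 62/2455
κ_2(A) = (31/5) / (62/2455) = 245.5000
bound on ‖Δx‖/‖x‖: κ·ε = 245.5000·1/790 = 0.3108
solve Ax = b  →  x = [-0.0354 -0.1574]
‖b‖₂ = 1.0000 and ‖x‖₂ = 0.1613
Δx = A⁻¹·δb where δb = 1/790·1.0000·d; ‖Δx‖ = 0.0501
realised ‖Δx‖/‖x‖ = 0.3108
tightness: 0.3108 against a bound of 0.3108; the bound is attained (ratio 1)

0.3108
0.3108


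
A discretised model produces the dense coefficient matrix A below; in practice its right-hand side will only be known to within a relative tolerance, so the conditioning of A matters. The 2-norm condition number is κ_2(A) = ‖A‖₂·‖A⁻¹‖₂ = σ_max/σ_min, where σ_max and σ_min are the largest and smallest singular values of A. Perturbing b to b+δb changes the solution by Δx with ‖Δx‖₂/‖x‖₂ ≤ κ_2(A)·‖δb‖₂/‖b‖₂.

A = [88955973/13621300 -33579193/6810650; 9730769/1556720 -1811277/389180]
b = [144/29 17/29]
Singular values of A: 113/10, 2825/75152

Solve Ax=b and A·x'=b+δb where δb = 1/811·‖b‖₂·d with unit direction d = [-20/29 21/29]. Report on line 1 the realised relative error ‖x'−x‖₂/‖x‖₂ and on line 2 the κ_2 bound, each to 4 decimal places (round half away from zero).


0.0021
0.3707

largest singular value 113/10, smallest 2825/75152
condition number: (113/10) ÷ (2825/75152) = 300.6080
worst-case relative error ≤ 300.6080 × 1/811 = 0.3707
solve Ax = b  →  x = [-47.6013 -64.0583]
‖b‖ = 5.0000, ‖x‖ = 79.8082
δb = ε·‖b‖·d = [-0.0043 0.0045]; solving A·Δx = δb gives ‖Δx‖ = 0.1640
realised ‖Δx‖/‖x‖ = 0.0021
so the bound overstates the realised error by a factor of ≈ 180.3666 (computed from the unrounded values)


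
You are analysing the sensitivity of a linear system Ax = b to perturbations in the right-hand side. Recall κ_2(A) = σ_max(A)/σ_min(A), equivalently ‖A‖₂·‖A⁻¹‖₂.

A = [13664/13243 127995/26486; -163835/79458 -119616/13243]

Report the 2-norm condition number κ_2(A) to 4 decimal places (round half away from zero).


171.0000

M = AᵀA = [116135929/21846276 14327600/606841; 14327600/606841 254722041/2427364]. tr(M)=716429/6498, det(M)=2401/5776
eigenvalues of AᵀA: λ = (tr ± √(tr²−4·det))/2 = 441/4, 49/12996
κ_2(A) = √(λ_max/λ_min) = √((441/4) / (49/12996)) = 171.0000


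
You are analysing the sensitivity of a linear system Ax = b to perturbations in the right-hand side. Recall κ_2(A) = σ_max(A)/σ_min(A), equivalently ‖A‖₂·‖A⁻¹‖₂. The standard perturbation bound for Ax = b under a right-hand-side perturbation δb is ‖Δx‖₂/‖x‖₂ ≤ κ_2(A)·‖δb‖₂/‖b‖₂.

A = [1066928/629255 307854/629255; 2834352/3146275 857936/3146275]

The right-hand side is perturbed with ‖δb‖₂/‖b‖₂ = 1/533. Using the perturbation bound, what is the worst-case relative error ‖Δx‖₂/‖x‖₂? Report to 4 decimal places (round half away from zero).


0.3472

form AᵀA = [126269671936/34252755625 36827487648/34252755625; 36827487648/34252755625 10745350564/34252755625] with trace 219224036/54804409 and determinant 25600/54804409
solving λ² − 219224036/54804409·λ + 25600/54804409 = 0 gives λ = 4, 6400/54804409
σ_max=√4=2, σ_min=√(6400/54804409)=(80/7403) → κ = 185.0750
perturbation bound = 185.0750·1/533 = 0.3472


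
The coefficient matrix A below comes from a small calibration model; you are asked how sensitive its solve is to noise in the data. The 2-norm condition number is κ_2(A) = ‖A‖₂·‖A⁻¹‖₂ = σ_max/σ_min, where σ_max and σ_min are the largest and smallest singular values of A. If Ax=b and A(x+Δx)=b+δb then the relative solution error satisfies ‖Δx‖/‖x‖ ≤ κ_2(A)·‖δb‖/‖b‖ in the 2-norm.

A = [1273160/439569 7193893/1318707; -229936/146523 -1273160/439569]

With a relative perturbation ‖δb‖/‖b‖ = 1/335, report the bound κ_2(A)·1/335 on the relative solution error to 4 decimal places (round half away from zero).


AᵀA = [7255264576/668584449 40808597480/2005753347; 40808597480/2005753347 229551986041/6017260041]; tr = 1020240025/20820969, det = 614656/20820969
char-poly roots: 49 and 12544/20820969
κ = σ_max/σ_min = 7/(112/4563) = 285.1875
κ_2(A)·‖δb‖/‖b‖ = 0.8513

0.8513


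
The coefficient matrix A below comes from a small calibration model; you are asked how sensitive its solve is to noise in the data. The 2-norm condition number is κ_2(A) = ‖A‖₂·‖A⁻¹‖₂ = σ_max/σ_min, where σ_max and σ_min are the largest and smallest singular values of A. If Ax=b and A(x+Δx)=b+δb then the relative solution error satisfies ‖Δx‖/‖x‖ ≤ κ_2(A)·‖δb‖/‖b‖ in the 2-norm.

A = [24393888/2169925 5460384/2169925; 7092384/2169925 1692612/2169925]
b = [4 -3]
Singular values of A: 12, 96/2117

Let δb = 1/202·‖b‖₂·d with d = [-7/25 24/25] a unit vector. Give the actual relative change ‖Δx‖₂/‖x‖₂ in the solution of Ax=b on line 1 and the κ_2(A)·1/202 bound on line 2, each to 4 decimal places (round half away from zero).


0.0062
1.3100

from the listed singular values, σ₁ = 12, σ_n = 96/2117
κ_2(A) = 12 / (96/2117) = 264.6250
κ_2(A)·‖δb‖/‖b‖ = 1.3100
solve Ax = b  →  x = [19.6067 -86.0020]
2-norm of b is 5.0000; of x, 88.2087
with δb = [-0.0069 0.0238], A·Δx = δb → ‖Δx‖ = 0.5458
dividing the unrounded norms, ‖Δx‖/‖x‖ = 0.0062
realised/bound (from unrounded values) ≈ 0.0047


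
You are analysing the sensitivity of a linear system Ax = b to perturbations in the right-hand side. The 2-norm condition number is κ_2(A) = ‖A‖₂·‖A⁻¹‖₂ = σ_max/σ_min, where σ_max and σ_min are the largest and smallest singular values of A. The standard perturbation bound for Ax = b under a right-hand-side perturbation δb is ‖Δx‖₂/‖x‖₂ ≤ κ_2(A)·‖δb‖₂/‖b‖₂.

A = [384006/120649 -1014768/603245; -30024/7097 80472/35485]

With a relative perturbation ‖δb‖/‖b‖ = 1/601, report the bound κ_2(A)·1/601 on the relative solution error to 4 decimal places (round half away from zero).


0.5904

form AᵀA = [407976934500/14556181201 -217585478880/14556181201; -217585478880/14556181201 116049750336/14556181201] with trace 1813241124/50367409 and determinant 518400/50367409
char-poly roots: 36 and 14400/50367409
κ = σ_max/σ_min = 6/(120/7097) = 354.8500
worst-case relative error ≤ 354.8500 × 1/601 = 0.5904


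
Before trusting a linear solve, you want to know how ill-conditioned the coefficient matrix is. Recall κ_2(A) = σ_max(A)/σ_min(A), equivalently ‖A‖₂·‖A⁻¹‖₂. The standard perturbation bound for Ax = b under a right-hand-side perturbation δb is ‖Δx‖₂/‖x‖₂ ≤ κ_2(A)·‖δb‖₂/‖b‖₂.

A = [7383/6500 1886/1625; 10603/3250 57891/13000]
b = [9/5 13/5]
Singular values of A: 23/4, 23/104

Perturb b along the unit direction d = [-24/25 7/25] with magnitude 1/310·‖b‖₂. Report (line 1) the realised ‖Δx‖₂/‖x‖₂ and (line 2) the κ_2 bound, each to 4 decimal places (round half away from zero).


largest singular value 23/4, smallest 23/104
condition number: (23/4) ÷ (23/104) = 26.0000
κ_2(A)·‖δb‖/‖b‖ = 0.0839
solve Ax = b  →  x = [3.9304 -2.2957]
‖b‖₂ = 3.1623 and ‖x‖₂ = 4.5517
with δb = [-0.0098 0.0029], A·Δx = δb → ‖Δx‖ = 0.0461
realised ‖Δx‖/‖x‖ = 0.0101
tightness: 0.0101 against a bound of 0.0839 (unrounded ratio ≈ 0.1208)

0.0101
0.0839


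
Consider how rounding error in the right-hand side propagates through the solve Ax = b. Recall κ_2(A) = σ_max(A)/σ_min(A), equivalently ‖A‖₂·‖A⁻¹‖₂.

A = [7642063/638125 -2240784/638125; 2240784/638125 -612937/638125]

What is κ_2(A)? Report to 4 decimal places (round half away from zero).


AᵀA = [101475583729/651525625 -29596275072/651525625; -29596275072/651525625 8634887521/651525625]; tr = 176176754/1042441, det = 714025/1042441
char-poly roots: 169 and 4225/1042441
κ_2(A) = √(λ_max/λ_min) = √(169 / (4225/1042441)) = 204.2000

204.2000


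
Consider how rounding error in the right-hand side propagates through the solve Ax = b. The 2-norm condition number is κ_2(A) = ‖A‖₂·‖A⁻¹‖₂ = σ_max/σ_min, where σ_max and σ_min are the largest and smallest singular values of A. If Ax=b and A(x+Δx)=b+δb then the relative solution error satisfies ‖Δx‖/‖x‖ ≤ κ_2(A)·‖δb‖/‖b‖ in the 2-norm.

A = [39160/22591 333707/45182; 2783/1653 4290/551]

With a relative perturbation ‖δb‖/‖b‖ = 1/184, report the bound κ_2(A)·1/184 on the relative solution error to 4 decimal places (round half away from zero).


0.6196

AᵀA = [31891849/5461569 15723950/606841; 15723950/606841 279559489/2427364]; tr = 1572637/12996, det = 14641/12996
λ_max, λ_min = (1572637/12996 ± √2472426036025/168896016)/2 = 121, 121/12996
so κ_2 = √(121 / (121/12996)) = 114.0000
worst-case relative error ≤ 114.0000 × 1/184 = 0.6196


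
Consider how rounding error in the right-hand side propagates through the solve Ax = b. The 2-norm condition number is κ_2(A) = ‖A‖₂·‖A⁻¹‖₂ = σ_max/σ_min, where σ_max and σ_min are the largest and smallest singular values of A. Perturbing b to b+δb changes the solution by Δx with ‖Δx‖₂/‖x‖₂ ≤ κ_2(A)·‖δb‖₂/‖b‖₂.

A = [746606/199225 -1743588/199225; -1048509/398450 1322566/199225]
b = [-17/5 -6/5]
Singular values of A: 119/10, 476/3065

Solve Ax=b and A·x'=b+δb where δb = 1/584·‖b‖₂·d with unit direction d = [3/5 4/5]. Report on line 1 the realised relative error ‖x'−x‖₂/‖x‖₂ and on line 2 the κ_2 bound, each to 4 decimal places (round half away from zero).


0.0021
0.1312

from the listed singular values, σ₁ = 119/10, σ_n = 476/3065
condition number: (119/10) ÷ (476/3065) = 76.6250
worst-case relative error ≤ 76.6250 × 1/584 = 0.1312
solve Ax = b  →  x = [-17.8959 -7.2746]
2-norm of b is 3.6056; of x, 19.3180
δb = ε·‖b‖·d = [0.0037 0.0049]; solving A·Δx = δb gives ‖Δx‖ = 0.0398
relative error = 0.0021
realised/bound (from unrounded values) ≈ 0.0157


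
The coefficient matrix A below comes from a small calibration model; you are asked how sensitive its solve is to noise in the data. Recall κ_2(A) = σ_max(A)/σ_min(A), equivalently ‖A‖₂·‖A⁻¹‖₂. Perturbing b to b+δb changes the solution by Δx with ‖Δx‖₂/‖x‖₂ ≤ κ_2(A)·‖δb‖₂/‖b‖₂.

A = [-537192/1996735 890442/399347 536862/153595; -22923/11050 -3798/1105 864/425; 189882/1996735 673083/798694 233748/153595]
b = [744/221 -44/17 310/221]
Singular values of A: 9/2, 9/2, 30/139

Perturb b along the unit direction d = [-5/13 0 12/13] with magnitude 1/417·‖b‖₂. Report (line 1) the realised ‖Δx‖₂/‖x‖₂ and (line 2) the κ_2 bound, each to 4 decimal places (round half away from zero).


σ_max = 9/2, σ_min = 30/139
κ = σ_max/σ_min = (9/2)/(30/139) = 20.8500
bound on ‖Δx‖/‖x‖: κ·ε = 20.8500·1/417 = 0.0500
solve Ax = b  →  x = [0.2270 0.8684 0.4267]
‖b‖ = 4.4721, ‖x‖ = 0.9938
re-solving with b+δb shifts x by Δx of norm 0.0497
realised ‖Δx‖/‖x‖ = 0.0500
tightness: 0.0500 against a bound of 0.0500; the bound is attained (ratio 1)

0.0500
0.0500


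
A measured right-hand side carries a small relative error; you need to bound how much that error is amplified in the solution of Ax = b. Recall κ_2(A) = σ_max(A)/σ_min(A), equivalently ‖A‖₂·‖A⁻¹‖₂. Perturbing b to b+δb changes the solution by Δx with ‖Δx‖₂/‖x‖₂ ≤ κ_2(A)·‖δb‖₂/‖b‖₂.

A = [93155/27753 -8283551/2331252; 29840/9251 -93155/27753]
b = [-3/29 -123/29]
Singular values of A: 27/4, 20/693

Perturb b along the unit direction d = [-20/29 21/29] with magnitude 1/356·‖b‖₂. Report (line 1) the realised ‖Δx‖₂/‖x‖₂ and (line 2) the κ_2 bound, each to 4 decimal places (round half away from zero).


0.0040
0.6570

σ_max = 27/4, σ_min = 20/693
condition number: (27/4) ÷ (20/693) = 233.8875
perturbation bound = 233.8875·1/356 = 0.6570
solve Ax = b  →  x = [-75.5807 -71.3678]
‖b‖₂ = 4.2426 and ‖x‖₂ = 103.9510
Δx = A⁻¹·δb where δb = 1/356·4.2426·d; ‖Δx‖ = 0.4129
realised ‖Δx‖/‖x‖ = 0.0040
so the bound overstates the realised error by a factor of ≈ 165.3849 (computed from the unrounded values)


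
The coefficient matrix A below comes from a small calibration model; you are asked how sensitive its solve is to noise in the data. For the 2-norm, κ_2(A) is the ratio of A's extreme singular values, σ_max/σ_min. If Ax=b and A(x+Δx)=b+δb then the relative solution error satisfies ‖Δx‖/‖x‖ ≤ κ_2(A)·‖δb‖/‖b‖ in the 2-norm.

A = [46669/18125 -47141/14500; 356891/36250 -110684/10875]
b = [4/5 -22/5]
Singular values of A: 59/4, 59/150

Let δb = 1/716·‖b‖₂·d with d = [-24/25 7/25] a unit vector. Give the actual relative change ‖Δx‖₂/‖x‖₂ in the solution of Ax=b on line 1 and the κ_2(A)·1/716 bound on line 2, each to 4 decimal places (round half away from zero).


σ_max = 59/4, σ_min = 59/150
κ = σ_max/σ_min = (59/4)/(59/150) = 37.5000
κ_2(A)·‖δb‖/‖b‖ = 0.0524
solve Ax = b  →  x = [-3.8691 -3.3103]
‖b‖₂ = 4.4721 and ‖x‖₂ = 5.0920
Δx = A⁻¹·δb where δb = 1/716·4.4721·d; ‖Δx‖ = 0.0159
relative error = 0.0031
tightness: 0.0031 against a bound of 0.0524 (unrounded ratio ≈ 0.0595)

0.0031
0.0524


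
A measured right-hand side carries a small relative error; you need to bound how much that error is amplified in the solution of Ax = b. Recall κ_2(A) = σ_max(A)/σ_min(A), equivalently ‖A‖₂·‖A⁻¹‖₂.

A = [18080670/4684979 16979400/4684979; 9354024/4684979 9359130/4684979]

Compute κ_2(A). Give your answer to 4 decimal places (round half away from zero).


76.0240

form AᵀA = [49446174996/2618903261 47076059520/2618903261; 47076059520/2618903261 44850654900/2618903261] with trace 3251614824/90307009 and determinant 20250000/90307009
char-poly roots: 36 and 562500/90307009
κ_2(A) = √(λ_max/λ_min) = √(36 / (562500/90307009)) = 76.0240


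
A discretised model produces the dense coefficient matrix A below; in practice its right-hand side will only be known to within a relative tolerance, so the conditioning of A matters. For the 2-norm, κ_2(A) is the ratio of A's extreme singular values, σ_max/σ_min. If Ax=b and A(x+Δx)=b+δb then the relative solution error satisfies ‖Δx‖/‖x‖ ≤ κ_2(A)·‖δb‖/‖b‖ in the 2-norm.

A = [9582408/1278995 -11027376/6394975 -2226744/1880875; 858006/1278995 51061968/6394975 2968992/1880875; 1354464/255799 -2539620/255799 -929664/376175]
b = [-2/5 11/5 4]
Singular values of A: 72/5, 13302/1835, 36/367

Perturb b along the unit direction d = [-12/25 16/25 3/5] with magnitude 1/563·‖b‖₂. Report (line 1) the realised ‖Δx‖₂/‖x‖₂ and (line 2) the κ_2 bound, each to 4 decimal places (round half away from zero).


0.0020
0.2607

largest singular value 72/5, smallest 36/367
κ = σ_max/σ_min = (72/5)/(36/367) = 146.8000
κ_2(A)·‖δb‖/‖b‖ = 0.2607
solve Ax = b  →  x = [4.3978 -7.9528 39.7527]
2-norm of b is 4.5826; of x, 40.7782
with δb = [-0.0039 0.0052 0.0049], A·Δx = δb → ‖Δx‖ = 0.0830
relative error = 0.0020
realised/bound (from unrounded values) ≈ 0.0078


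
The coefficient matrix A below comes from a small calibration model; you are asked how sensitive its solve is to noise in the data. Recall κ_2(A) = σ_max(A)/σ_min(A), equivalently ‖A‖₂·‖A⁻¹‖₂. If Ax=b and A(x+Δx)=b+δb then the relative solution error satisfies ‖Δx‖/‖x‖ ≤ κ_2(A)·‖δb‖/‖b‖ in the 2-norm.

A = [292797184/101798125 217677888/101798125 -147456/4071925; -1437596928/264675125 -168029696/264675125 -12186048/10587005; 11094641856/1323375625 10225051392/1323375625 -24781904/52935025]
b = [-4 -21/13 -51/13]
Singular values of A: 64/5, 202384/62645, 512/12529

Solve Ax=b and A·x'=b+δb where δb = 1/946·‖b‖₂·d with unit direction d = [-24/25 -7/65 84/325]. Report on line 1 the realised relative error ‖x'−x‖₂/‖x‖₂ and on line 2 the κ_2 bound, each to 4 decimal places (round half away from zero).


0.0021
0.3311

σ_max = 64/5, σ_min = 512/12529
condition number: (64/5) ÷ (512/12529) = 313.2250
worst-case relative error ≤ 313.2250 × 1/946 = 0.3311
solve Ax = b  →  x = [-16.6770 21.7151 68.1222]
‖b‖ = 5.8310, ‖x‖ = 73.4186
Δx = A⁻¹·δb where δb = 1/946·5.8310·d; ‖Δx‖ = 0.1508
relative error = 0.0021
so the bound overstates the realised error by a factor of ≈ 161.1673 (computed from the unrounded values)


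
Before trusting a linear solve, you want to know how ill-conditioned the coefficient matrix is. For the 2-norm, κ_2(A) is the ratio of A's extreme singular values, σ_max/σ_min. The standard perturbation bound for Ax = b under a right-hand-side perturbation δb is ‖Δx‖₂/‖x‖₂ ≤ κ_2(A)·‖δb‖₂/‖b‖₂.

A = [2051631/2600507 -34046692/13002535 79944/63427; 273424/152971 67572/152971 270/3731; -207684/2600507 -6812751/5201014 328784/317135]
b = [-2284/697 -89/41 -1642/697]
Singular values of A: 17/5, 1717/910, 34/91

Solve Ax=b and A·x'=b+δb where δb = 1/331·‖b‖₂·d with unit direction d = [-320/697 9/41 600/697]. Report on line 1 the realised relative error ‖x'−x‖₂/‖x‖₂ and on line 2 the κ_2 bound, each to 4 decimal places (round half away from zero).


largest singular value 17/5, smallest 34/91
condition number: (17/5) ÷ (34/91) = 9.1000
perturbation bound = 9.1000·1/331 = 0.0275
solve Ax = b  →  x = [-0.9855 -0.4487 -2.9152]
2-norm of b is 4.5826; of x, 3.1098
δb = ε·‖b‖·d = [-0.0064 0.0030 0.0119]; solving A·Δx = δb gives ‖Δx‖ = 0.0371
relative error = 0.0119
so the bound overstates the realised error by a factor of ≈ 2.3073 (computed from the unrounded values)

0.0119
0.0275


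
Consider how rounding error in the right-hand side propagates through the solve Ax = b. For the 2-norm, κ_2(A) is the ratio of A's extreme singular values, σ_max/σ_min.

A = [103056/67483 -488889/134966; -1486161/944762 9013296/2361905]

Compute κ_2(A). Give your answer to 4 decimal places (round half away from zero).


AᵀA = [392417469/81640468 -1177125696/102050585; -1177125696/102050585 56503089333/2041011700]; tr = 2550520233/78500450, det = 10556001/628003600
eigenvalues of AᵀA: λ = (tr ± √(tr²−4·det))/2 = 3249/100, 3249/6280036
σ_max=√(3249/100)=(57/10), σ_min=√(3249/6280036)=(57/2506) → κ = 250.6000

250.6000


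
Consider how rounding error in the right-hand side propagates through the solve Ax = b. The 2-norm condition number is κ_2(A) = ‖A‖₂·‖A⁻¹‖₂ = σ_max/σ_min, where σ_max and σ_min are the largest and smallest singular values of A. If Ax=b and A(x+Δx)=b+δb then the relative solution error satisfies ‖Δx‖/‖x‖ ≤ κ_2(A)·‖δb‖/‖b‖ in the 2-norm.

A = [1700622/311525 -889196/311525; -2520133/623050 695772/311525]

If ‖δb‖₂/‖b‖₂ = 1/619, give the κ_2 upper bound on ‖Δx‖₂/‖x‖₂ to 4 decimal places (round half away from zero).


0.1480

AᵀA = [716781243409/15527652100 -3822248430/155276521; -3822248430/155276521 50990728096/3881913025]; tr = 3185965937/53728900, det = 140612164/335805625
solving λ² − 3185965937/53728900·λ + 140612164/335805625 = 0 gives λ = 5929/100, 94864/13432225
κ_2(A) = √(λ_max/λ_min) = √((5929/100) / (94864/13432225)) = 91.6250
κ_2(A)·‖δb‖/‖b‖ = 0.1480


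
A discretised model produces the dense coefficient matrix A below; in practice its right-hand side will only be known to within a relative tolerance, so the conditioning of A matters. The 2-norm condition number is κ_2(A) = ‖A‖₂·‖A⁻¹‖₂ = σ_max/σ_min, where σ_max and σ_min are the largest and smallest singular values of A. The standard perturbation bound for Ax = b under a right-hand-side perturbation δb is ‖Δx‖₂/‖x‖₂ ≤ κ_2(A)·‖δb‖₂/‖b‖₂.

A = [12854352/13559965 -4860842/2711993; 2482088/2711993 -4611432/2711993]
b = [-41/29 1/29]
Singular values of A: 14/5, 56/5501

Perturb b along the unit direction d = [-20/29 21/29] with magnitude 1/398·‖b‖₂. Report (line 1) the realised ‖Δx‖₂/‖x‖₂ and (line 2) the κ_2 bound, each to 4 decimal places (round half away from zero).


0.0036
0.6911

from the listed singular values, σ₁ = 14/5, σ_n = 56/5501
condition number: (14/5) ÷ (56/5501) = 275.0500
κ_2(A)·‖δb‖/‖b‖ = 0.6911
solve Ax = b  →  x = [86.5074 46.5420]
‖b‖ = 1.4142, ‖x‖ = 98.2328
Δx = A⁻¹·δb where δb = 1/398·1.4142·d; ‖Δx‖ = 0.3490
realised ‖Δx‖/‖x‖ = 0.0036
realised/bound (from unrounded values) ≈ 0.0051


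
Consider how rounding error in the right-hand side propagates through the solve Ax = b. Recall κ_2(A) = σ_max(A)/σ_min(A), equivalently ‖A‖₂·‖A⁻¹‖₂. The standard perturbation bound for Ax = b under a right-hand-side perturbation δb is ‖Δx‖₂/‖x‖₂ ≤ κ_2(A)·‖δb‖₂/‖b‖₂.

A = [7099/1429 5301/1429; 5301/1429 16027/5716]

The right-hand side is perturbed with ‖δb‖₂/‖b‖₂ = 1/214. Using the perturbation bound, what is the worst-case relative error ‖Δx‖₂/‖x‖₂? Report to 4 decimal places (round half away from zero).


1.6694

AᵀA = [78496402/2042041 235486323/8168164; 235486323/8168164 706474345/32672656]; tr = 1962416777/32672656, det = 923521/32672656
char-poly roots: 961/16 and 961/2042041
σ_max=√(961/16)=(31/4), σ_min=√(961/2042041)=(31/1429) → κ = 357.2500
worst-case relative error ≤ 357.2500 × 1/214 = 1.6694


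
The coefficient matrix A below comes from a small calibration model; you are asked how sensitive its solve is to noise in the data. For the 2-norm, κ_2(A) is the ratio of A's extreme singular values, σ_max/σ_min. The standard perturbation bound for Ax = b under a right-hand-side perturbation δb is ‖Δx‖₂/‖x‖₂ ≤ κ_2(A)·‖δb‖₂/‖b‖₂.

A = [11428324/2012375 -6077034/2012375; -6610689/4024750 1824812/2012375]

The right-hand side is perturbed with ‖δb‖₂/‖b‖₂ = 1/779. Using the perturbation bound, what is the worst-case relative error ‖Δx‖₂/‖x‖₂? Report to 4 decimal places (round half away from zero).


AᵀA = [905804106961/25917780100 -24154222662/1295889005; -24154222662/1295889005 64416449716/6479445025]; tr = 161033897/3587236, det = 20151121/560505625
char-poly roots: 4489/100 and 17956/22420225
κ = σ_max/σ_min = (67/10)/(134/4735) = 236.7500
worst-case relative error ≤ 236.7500 × 1/779 = 0.3039

0.3039


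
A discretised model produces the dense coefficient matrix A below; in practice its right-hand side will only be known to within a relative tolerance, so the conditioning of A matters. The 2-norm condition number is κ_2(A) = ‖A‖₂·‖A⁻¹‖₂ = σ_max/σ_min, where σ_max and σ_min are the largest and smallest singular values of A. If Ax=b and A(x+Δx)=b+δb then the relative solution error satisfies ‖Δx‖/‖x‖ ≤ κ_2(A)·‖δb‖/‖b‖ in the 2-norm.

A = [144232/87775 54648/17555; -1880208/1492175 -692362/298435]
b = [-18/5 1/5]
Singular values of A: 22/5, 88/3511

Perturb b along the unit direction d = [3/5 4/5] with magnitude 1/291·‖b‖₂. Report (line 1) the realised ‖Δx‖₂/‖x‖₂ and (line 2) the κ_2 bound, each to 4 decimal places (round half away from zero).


from the listed singular values, σ₁ = 22/5, σ_n = 88/3511
condition number: (22/5) ÷ (88/3511) = 175.5500
perturbation bound = 175.5500·1/291 = 0.6033
solve Ax = b  →  x = [70.0869 -38.1524]
‖b‖ = 3.6056, ‖x‖ = 79.7984
Δx = A⁻¹·δb where δb = 1/291·3.6056·d; ‖Δx‖ = 0.4943
dividing the unrounded norms, ‖Δx‖/‖x‖ = 0.0062
so the bound overstates the realised error by a factor of ≈ 97.3812 (computed from the unrounded values)

0.0062
0.6033


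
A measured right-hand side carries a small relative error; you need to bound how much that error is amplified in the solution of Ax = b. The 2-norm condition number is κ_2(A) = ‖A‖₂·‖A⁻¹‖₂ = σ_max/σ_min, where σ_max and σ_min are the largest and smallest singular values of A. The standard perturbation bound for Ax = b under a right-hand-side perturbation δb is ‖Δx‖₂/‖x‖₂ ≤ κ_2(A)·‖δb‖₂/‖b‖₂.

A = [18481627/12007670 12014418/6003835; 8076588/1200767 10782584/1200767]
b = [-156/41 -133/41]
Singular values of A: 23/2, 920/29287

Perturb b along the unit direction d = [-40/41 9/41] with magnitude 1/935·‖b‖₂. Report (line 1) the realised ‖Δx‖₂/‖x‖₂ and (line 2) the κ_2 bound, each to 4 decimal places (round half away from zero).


largest singular value 23/2, smallest 920/29287
condition number: (23/2) ÷ (920/29287) = 366.0875
worst-case relative error ≤ 366.0875 × 1/935 = 0.3915
solve Ax = b  →  x = [-76.6096 57.0224]
‖b‖₂ = 5.0000 and ‖x‖₂ = 95.5017
with δb = [-0.0052 0.0012], A·Δx = δb → ‖Δx‖ = 0.1702
realised ‖Δx‖/‖x‖ = 0.0018
realised/bound (from unrounded values) ≈ 0.0046

0.0018
0.3915


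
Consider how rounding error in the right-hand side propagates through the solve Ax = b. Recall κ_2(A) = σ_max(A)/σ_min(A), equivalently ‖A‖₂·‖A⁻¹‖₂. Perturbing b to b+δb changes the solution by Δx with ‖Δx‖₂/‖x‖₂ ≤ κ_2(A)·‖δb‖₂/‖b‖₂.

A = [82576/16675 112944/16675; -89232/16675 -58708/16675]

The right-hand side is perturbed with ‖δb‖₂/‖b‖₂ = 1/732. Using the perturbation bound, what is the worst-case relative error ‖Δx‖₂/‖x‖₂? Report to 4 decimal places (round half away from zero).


M = AᵀA = [591245824/11122225 116520768/2224445; 116520768/2224445 648119056/11122225]. tr(M)=294736/2645, det(M)=116985856/330625
eigenvalues of AᵀA: λ = (tr ± √(tr²−4·det))/2 = 2704/25, 43264/13225
κ = σ_max/σ_min = (52/5)/(208/115) = 5.7500
κ_2(A)·‖δb‖/‖b‖ = 0.0079

0.0079


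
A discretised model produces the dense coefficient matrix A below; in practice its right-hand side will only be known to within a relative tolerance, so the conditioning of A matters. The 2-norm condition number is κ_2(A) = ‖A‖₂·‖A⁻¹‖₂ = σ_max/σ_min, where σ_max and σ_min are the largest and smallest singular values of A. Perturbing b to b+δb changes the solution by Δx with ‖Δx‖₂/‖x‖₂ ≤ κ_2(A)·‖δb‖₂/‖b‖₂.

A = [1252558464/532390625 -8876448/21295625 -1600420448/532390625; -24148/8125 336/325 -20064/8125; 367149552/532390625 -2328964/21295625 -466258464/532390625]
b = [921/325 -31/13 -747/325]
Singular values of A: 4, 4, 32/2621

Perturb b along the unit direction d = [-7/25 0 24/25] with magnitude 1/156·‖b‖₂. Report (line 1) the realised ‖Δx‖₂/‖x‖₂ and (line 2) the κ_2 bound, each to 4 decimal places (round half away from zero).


from the listed singular values, σ₁ = 4, σ_n = 32/2621
κ_2(A) = 4 / (32/2621) = 327.6250
worst-case relative error ≤ 327.6250 × 1/156 = 2.1002
solve Ax = b  →  x = [-65.2880 -236.1000 -19.3028]
‖b‖ = 4.3589, ‖x‖ = 245.7200
with δb = [-0.0078 0.0000 0.0268], A·Δx = δb → ‖Δx‖ = 2.2886
relative error = 0.0093
tightness: 0.0093 against a bound of 2.1002 (unrounded ratio ≈ 0.0044)

0.0093
2.1002


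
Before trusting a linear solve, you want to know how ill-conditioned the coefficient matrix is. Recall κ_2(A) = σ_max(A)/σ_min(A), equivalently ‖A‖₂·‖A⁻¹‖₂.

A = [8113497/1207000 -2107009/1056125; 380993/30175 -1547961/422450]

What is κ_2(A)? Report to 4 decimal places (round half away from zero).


AᵀA = [1031411416081/5041000000 -263222981757/4410875000; -263222981757/4410875000 268728474541/15438062500]; tr = 87742103969/395214400, det = 492884401/1580857600
char-poly roots: 22201/100 and 22201/15808576
so κ_2 = √((22201/100) / (22201/15808576)) = 397.6000

397.6000


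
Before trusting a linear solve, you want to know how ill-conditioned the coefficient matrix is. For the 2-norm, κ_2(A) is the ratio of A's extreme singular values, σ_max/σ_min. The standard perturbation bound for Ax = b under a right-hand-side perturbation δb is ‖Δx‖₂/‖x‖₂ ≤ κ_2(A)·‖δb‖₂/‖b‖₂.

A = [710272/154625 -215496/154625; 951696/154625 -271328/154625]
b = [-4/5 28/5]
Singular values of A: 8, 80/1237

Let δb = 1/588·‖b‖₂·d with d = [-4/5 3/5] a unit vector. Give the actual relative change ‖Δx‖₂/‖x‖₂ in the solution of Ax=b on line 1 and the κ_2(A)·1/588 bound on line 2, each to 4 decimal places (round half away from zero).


0.0024
0.2104

σ_max = 8, σ_min = 80/1237
κ = σ_max/σ_min = 8/(80/1237) = 123.7000
perturbation bound = 123.7000·1/588 = 0.2104
solve Ax = b  →  x = [17.7980 59.2360]
‖b‖ = 5.6569, ‖x‖ = 61.8520
re-solving with b+δb shifts x by Δx of norm 0.1488
dividing the unrounded norms, ‖Δx‖/‖x‖ = 0.0024
tightness: 0.0024 against a bound of 0.2104 (unrounded ratio ≈ 0.0114)


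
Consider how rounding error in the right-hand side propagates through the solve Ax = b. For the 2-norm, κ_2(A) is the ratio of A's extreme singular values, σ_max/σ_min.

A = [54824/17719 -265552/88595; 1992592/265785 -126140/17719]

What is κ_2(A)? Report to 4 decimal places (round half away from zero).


282.0000

form AᵀA = [27495259456/417998025 -1745688896/27866535; -1745688896/27866535 2771008016/46444225] with trace 2493904/19881 and determinant 2458624/12425625
λ_max, λ_min = (2493904/19881 ± √3887027706145024/247033850625)/2 = 3136/25, 784/497025
so κ_2 = √((3136/25) / (784/497025)) = 282.0000


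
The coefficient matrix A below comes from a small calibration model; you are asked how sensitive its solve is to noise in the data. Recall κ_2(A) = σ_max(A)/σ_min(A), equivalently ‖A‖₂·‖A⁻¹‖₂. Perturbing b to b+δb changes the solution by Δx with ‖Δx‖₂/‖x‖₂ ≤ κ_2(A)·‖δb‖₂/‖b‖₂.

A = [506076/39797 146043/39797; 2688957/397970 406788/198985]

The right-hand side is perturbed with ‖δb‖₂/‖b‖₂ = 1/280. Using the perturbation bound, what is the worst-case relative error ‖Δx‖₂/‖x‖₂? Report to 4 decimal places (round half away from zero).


M = AᵀA = [113639382441/548028100 8285948622/137007025; 8285948622/137007025 2417613921/137007025]. tr(M)=4932393525/21921124, det(M)=31640625/21921124
char-poly roots: 225 and 140625/21921124
σ_max=√225=15, σ_min=√(140625/21921124)=(375/4682) → κ = 187.2800
bound on ‖Δx‖/‖x‖: κ·ε = 187.2800·1/280 = 0.6689

0.6689


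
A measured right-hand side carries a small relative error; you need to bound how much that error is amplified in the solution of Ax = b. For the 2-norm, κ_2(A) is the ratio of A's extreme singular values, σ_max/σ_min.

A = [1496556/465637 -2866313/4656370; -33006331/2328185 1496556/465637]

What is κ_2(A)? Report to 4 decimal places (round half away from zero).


form AᵀA = [681386009881/3224536225 -6132138210/128981449; -6132138210/128981449 138122389249/12898144900] with trace 1703549333/7672900 and determinant 492884401/191822500
char-poly roots: 22201/100 and 22201/1918225
σ_max=√(22201/100)=(149/10), σ_min=√(22201/1918225)=(149/1385) → κ = 138.5000

138.5000


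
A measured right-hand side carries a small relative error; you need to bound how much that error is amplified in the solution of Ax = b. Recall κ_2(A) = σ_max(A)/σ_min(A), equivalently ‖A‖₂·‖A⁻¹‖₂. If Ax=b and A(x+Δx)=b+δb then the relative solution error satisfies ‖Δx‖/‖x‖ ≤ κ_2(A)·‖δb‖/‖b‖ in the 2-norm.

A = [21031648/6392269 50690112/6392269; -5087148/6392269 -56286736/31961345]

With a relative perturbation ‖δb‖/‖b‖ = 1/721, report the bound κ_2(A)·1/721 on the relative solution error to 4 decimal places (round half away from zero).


AᵀA = [278530215568/24307616281 3341357477568/121538081405; 3341357477568/121538081405 40098383708416/607690407025]; tr = 278471237264/3595801225, det = 959512576/3595801225
λ_max, λ_min = (278471237264/3595801225 ± √77532429117358247383296/12929786449711500625)/2 = 1936/25, 495616/143832049
so κ_2 = √((1936/25) / (495616/143832049)) = 149.9125
perturbation bound = 149.9125·1/721 = 0.2079

0.2079


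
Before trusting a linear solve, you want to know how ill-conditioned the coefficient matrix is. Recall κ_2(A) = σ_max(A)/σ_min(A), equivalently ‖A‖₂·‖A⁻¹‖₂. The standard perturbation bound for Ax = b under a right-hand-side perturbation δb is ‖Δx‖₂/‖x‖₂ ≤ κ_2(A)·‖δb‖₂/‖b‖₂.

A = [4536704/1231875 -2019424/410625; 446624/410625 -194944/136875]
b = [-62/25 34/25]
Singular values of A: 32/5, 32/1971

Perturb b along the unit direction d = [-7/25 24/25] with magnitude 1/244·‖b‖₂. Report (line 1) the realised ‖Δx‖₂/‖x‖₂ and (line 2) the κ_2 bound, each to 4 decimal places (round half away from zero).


from the listed singular values, σ₁ = 32/5, σ_n = 32/1971
κ = σ_max/σ_min = (32/5)/(32/1971) = 394.2000
perturbation bound = 394.2000·1/244 = 1.6156
solve Ax = b  →  x = [98.3625 74.1625]
2-norm of b is 2.8284; of x, 123.1879
with δb = [-0.0032 0.0111], A·Δx = δb → ‖Δx‖ = 0.7140
realised ‖Δx‖/‖x‖ = 0.0058
so the bound overstates the realised error by a factor of ≈ 278.7424 (computed from the unrounded values)

0.0058
1.6156


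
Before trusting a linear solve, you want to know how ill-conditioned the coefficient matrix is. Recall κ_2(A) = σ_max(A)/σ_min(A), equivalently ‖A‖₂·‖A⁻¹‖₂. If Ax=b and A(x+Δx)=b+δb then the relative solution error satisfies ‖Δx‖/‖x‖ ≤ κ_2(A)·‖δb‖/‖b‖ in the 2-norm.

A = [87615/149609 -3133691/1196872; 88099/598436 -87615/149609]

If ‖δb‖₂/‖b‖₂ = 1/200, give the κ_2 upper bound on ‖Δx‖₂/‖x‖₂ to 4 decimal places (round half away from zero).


form AᵀA = [77682121/213043216 -172513935/106521608; -172513935/106521608 6134032201/852172864] with trace 3833885/506944 and determinant 14641/8111104
eigenvalues of AᵀA: λ = (tr ± √(tr²−4·det))/2 = 121/16, 121/506944
σ_max=√(121/16)=(11/4), σ_min=√(121/506944)=(11/712) → κ = 178.0000
κ_2(A)·‖δb‖/‖b‖ = 0.8900

0.8900


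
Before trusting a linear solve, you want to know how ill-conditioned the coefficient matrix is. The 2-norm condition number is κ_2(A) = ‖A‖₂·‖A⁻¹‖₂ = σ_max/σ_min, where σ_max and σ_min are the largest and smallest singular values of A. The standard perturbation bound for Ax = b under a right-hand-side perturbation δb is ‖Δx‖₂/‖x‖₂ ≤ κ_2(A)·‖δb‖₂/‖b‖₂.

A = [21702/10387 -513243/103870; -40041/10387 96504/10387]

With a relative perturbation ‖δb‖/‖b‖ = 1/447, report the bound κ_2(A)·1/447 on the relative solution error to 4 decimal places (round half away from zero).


0.7991

M = AᵀA = [552105/28717 -6624909/143585; -6624909/143585 317998557/2871700]. tr(M)=28708389/220900, det(M)=29241/220900
λ_max, λ_min = (28708389/220900 ± √824145761627721/48796810000)/2 = 3249/25, 9/8836
σ_max=√(3249/25)=(57/5), σ_min=√(9/8836)=(3/94) → κ = 357.2000
κ_2(A)·‖δb‖/‖b‖ = 0.7991


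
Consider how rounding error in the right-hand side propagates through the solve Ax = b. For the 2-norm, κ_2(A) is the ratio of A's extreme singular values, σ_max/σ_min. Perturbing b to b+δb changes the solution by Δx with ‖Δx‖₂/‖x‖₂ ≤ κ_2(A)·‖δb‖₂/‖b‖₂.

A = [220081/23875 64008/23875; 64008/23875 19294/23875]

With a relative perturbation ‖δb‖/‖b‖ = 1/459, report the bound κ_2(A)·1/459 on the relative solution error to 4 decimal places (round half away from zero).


form AᵀA = [84052273/912025 24515064/912025; 24515064/912025 7150852/912025] with trace 3648125/36481 and determinant 2500/36481
char-poly roots: 100 and 25/36481
σ_max=√100=10, σ_min=√(25/36481)=(5/191) → κ = 382.0000
worst-case relative error ≤ 382.0000 × 1/459 = 0.8322

0.8322
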